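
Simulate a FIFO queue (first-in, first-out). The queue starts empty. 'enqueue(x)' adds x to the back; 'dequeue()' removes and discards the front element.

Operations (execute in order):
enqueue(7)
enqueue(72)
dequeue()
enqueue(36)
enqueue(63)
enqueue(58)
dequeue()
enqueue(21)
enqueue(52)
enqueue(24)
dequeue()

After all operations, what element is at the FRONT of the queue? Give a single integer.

enqueue(7): queue = [7]
enqueue(72): queue = [7, 72]
dequeue(): queue = [72]
enqueue(36): queue = [72, 36]
enqueue(63): queue = [72, 36, 63]
enqueue(58): queue = [72, 36, 63, 58]
dequeue(): queue = [36, 63, 58]
enqueue(21): queue = [36, 63, 58, 21]
enqueue(52): queue = [36, 63, 58, 21, 52]
enqueue(24): queue = [36, 63, 58, 21, 52, 24]
dequeue(): queue = [63, 58, 21, 52, 24]

Answer: 63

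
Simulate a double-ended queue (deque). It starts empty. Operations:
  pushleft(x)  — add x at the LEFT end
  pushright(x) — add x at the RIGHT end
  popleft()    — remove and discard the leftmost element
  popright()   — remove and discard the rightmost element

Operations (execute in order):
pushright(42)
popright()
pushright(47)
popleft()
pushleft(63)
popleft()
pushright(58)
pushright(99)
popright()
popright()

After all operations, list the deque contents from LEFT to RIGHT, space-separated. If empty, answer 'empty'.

pushright(42): [42]
popright(): []
pushright(47): [47]
popleft(): []
pushleft(63): [63]
popleft(): []
pushright(58): [58]
pushright(99): [58, 99]
popright(): [58]
popright(): []

Answer: empty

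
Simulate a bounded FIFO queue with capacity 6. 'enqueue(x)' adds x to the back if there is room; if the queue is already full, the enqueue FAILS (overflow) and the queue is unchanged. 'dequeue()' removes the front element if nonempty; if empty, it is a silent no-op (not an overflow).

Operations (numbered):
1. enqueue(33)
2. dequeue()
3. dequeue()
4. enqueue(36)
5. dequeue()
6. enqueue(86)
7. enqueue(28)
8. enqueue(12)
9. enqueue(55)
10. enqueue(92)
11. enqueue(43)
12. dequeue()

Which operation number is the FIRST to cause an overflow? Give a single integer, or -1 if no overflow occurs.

Answer: -1

Derivation:
1. enqueue(33): size=1
2. dequeue(): size=0
3. dequeue(): empty, no-op, size=0
4. enqueue(36): size=1
5. dequeue(): size=0
6. enqueue(86): size=1
7. enqueue(28): size=2
8. enqueue(12): size=3
9. enqueue(55): size=4
10. enqueue(92): size=5
11. enqueue(43): size=6
12. dequeue(): size=5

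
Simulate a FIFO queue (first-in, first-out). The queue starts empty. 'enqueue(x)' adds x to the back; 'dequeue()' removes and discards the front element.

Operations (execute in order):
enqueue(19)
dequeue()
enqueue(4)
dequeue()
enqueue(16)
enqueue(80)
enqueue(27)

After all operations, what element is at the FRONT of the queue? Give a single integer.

Answer: 16

Derivation:
enqueue(19): queue = [19]
dequeue(): queue = []
enqueue(4): queue = [4]
dequeue(): queue = []
enqueue(16): queue = [16]
enqueue(80): queue = [16, 80]
enqueue(27): queue = [16, 80, 27]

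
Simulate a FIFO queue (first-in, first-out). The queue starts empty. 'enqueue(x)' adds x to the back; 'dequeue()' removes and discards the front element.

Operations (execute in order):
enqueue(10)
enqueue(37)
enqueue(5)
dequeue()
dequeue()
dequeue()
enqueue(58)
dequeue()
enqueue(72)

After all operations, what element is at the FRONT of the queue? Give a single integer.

Answer: 72

Derivation:
enqueue(10): queue = [10]
enqueue(37): queue = [10, 37]
enqueue(5): queue = [10, 37, 5]
dequeue(): queue = [37, 5]
dequeue(): queue = [5]
dequeue(): queue = []
enqueue(58): queue = [58]
dequeue(): queue = []
enqueue(72): queue = [72]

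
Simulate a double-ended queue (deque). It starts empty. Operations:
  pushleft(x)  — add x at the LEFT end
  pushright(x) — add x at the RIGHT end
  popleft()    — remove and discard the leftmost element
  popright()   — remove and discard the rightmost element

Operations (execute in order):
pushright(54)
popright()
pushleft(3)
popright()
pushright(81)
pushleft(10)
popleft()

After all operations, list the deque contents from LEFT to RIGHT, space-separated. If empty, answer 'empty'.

pushright(54): [54]
popright(): []
pushleft(3): [3]
popright(): []
pushright(81): [81]
pushleft(10): [10, 81]
popleft(): [81]

Answer: 81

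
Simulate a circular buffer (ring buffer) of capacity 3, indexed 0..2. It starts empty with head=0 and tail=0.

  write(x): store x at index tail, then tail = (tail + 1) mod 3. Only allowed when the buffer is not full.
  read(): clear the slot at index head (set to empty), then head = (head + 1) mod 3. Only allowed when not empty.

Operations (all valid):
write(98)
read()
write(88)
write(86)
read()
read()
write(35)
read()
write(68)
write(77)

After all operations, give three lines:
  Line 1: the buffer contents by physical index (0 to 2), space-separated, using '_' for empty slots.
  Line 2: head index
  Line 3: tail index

Answer: _ 68 77
1
0

Derivation:
write(98): buf=[98 _ _], head=0, tail=1, size=1
read(): buf=[_ _ _], head=1, tail=1, size=0
write(88): buf=[_ 88 _], head=1, tail=2, size=1
write(86): buf=[_ 88 86], head=1, tail=0, size=2
read(): buf=[_ _ 86], head=2, tail=0, size=1
read(): buf=[_ _ _], head=0, tail=0, size=0
write(35): buf=[35 _ _], head=0, tail=1, size=1
read(): buf=[_ _ _], head=1, tail=1, size=0
write(68): buf=[_ 68 _], head=1, tail=2, size=1
write(77): buf=[_ 68 77], head=1, tail=0, size=2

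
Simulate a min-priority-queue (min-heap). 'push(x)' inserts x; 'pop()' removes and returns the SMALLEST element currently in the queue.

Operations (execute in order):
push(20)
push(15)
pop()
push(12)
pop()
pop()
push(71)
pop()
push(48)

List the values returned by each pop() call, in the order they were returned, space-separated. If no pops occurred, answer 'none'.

push(20): heap contents = [20]
push(15): heap contents = [15, 20]
pop() → 15: heap contents = [20]
push(12): heap contents = [12, 20]
pop() → 12: heap contents = [20]
pop() → 20: heap contents = []
push(71): heap contents = [71]
pop() → 71: heap contents = []
push(48): heap contents = [48]

Answer: 15 12 20 71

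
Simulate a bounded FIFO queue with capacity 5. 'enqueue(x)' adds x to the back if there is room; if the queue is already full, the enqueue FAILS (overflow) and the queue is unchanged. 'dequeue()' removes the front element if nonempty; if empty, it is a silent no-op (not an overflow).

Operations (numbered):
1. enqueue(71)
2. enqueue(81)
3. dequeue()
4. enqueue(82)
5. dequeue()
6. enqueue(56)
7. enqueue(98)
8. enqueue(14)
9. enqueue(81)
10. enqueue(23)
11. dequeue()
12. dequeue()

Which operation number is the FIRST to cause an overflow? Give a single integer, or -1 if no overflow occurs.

1. enqueue(71): size=1
2. enqueue(81): size=2
3. dequeue(): size=1
4. enqueue(82): size=2
5. dequeue(): size=1
6. enqueue(56): size=2
7. enqueue(98): size=3
8. enqueue(14): size=4
9. enqueue(81): size=5
10. enqueue(23): size=5=cap → OVERFLOW (fail)
11. dequeue(): size=4
12. dequeue(): size=3

Answer: 10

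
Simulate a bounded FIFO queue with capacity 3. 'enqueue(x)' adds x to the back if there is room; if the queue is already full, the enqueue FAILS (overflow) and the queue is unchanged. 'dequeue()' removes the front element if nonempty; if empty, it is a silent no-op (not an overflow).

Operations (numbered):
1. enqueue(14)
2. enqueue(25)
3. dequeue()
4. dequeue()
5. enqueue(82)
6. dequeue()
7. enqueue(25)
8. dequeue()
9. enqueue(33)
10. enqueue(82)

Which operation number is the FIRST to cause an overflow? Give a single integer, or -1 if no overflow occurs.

Answer: -1

Derivation:
1. enqueue(14): size=1
2. enqueue(25): size=2
3. dequeue(): size=1
4. dequeue(): size=0
5. enqueue(82): size=1
6. dequeue(): size=0
7. enqueue(25): size=1
8. dequeue(): size=0
9. enqueue(33): size=1
10. enqueue(82): size=2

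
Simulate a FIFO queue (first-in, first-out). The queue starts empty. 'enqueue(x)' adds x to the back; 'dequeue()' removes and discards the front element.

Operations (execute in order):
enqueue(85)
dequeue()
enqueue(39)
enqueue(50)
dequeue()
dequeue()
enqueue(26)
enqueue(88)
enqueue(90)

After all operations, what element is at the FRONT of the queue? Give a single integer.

Answer: 26

Derivation:
enqueue(85): queue = [85]
dequeue(): queue = []
enqueue(39): queue = [39]
enqueue(50): queue = [39, 50]
dequeue(): queue = [50]
dequeue(): queue = []
enqueue(26): queue = [26]
enqueue(88): queue = [26, 88]
enqueue(90): queue = [26, 88, 90]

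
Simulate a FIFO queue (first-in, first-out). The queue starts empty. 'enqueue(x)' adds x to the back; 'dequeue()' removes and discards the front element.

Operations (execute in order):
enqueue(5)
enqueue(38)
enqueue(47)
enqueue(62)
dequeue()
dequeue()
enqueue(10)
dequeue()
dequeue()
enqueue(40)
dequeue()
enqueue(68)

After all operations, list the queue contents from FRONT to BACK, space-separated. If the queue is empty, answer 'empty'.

enqueue(5): [5]
enqueue(38): [5, 38]
enqueue(47): [5, 38, 47]
enqueue(62): [5, 38, 47, 62]
dequeue(): [38, 47, 62]
dequeue(): [47, 62]
enqueue(10): [47, 62, 10]
dequeue(): [62, 10]
dequeue(): [10]
enqueue(40): [10, 40]
dequeue(): [40]
enqueue(68): [40, 68]

Answer: 40 68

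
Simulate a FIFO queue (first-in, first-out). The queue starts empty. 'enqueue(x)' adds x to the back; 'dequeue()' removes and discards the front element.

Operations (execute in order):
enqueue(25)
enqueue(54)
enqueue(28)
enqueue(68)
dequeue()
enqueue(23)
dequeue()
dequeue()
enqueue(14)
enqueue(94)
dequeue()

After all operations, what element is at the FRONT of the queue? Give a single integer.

Answer: 23

Derivation:
enqueue(25): queue = [25]
enqueue(54): queue = [25, 54]
enqueue(28): queue = [25, 54, 28]
enqueue(68): queue = [25, 54, 28, 68]
dequeue(): queue = [54, 28, 68]
enqueue(23): queue = [54, 28, 68, 23]
dequeue(): queue = [28, 68, 23]
dequeue(): queue = [68, 23]
enqueue(14): queue = [68, 23, 14]
enqueue(94): queue = [68, 23, 14, 94]
dequeue(): queue = [23, 14, 94]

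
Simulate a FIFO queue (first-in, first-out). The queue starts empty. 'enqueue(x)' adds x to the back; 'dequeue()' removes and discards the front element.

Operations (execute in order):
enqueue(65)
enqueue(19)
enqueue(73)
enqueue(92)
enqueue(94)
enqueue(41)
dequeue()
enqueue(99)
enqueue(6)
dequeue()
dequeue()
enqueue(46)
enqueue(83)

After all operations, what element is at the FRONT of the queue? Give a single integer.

Answer: 92

Derivation:
enqueue(65): queue = [65]
enqueue(19): queue = [65, 19]
enqueue(73): queue = [65, 19, 73]
enqueue(92): queue = [65, 19, 73, 92]
enqueue(94): queue = [65, 19, 73, 92, 94]
enqueue(41): queue = [65, 19, 73, 92, 94, 41]
dequeue(): queue = [19, 73, 92, 94, 41]
enqueue(99): queue = [19, 73, 92, 94, 41, 99]
enqueue(6): queue = [19, 73, 92, 94, 41, 99, 6]
dequeue(): queue = [73, 92, 94, 41, 99, 6]
dequeue(): queue = [92, 94, 41, 99, 6]
enqueue(46): queue = [92, 94, 41, 99, 6, 46]
enqueue(83): queue = [92, 94, 41, 99, 6, 46, 83]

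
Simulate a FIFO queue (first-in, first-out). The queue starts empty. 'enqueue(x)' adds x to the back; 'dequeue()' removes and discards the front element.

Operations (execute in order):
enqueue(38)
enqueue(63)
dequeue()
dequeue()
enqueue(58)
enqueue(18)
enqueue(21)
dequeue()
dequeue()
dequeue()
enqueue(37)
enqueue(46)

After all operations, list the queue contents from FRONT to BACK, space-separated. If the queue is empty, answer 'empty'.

enqueue(38): [38]
enqueue(63): [38, 63]
dequeue(): [63]
dequeue(): []
enqueue(58): [58]
enqueue(18): [58, 18]
enqueue(21): [58, 18, 21]
dequeue(): [18, 21]
dequeue(): [21]
dequeue(): []
enqueue(37): [37]
enqueue(46): [37, 46]

Answer: 37 46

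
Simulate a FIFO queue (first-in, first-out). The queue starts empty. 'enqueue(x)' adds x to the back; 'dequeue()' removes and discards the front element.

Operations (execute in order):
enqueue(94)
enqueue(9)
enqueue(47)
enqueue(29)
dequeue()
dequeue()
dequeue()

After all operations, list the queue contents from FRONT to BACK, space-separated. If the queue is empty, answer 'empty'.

Answer: 29

Derivation:
enqueue(94): [94]
enqueue(9): [94, 9]
enqueue(47): [94, 9, 47]
enqueue(29): [94, 9, 47, 29]
dequeue(): [9, 47, 29]
dequeue(): [47, 29]
dequeue(): [29]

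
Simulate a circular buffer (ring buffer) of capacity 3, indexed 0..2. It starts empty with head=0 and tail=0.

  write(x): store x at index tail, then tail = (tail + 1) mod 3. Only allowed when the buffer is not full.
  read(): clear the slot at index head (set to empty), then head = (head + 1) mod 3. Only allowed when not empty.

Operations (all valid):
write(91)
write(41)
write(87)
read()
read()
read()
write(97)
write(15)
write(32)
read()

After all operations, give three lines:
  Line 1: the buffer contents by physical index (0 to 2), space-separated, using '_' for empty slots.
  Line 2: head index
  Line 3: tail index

Answer: _ 15 32
1
0

Derivation:
write(91): buf=[91 _ _], head=0, tail=1, size=1
write(41): buf=[91 41 _], head=0, tail=2, size=2
write(87): buf=[91 41 87], head=0, tail=0, size=3
read(): buf=[_ 41 87], head=1, tail=0, size=2
read(): buf=[_ _ 87], head=2, tail=0, size=1
read(): buf=[_ _ _], head=0, tail=0, size=0
write(97): buf=[97 _ _], head=0, tail=1, size=1
write(15): buf=[97 15 _], head=0, tail=2, size=2
write(32): buf=[97 15 32], head=0, tail=0, size=3
read(): buf=[_ 15 32], head=1, tail=0, size=2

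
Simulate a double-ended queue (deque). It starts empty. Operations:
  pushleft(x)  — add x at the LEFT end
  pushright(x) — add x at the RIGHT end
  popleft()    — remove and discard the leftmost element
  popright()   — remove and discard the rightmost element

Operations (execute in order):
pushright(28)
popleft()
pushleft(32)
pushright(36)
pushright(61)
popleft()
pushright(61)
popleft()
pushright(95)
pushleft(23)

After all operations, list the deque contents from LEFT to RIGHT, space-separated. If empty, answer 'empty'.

Answer: 23 61 61 95

Derivation:
pushright(28): [28]
popleft(): []
pushleft(32): [32]
pushright(36): [32, 36]
pushright(61): [32, 36, 61]
popleft(): [36, 61]
pushright(61): [36, 61, 61]
popleft(): [61, 61]
pushright(95): [61, 61, 95]
pushleft(23): [23, 61, 61, 95]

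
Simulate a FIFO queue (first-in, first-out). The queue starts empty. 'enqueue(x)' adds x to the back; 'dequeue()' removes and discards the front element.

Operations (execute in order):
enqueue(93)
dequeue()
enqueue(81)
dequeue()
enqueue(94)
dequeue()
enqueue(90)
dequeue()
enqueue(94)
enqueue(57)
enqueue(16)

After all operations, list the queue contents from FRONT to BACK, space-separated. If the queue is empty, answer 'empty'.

Answer: 94 57 16

Derivation:
enqueue(93): [93]
dequeue(): []
enqueue(81): [81]
dequeue(): []
enqueue(94): [94]
dequeue(): []
enqueue(90): [90]
dequeue(): []
enqueue(94): [94]
enqueue(57): [94, 57]
enqueue(16): [94, 57, 16]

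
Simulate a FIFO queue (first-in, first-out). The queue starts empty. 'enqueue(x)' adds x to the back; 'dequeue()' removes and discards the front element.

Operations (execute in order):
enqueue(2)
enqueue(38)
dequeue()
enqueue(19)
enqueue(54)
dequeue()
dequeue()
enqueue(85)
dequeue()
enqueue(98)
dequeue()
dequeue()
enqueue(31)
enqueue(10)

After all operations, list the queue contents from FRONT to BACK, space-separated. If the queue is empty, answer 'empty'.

Answer: 31 10

Derivation:
enqueue(2): [2]
enqueue(38): [2, 38]
dequeue(): [38]
enqueue(19): [38, 19]
enqueue(54): [38, 19, 54]
dequeue(): [19, 54]
dequeue(): [54]
enqueue(85): [54, 85]
dequeue(): [85]
enqueue(98): [85, 98]
dequeue(): [98]
dequeue(): []
enqueue(31): [31]
enqueue(10): [31, 10]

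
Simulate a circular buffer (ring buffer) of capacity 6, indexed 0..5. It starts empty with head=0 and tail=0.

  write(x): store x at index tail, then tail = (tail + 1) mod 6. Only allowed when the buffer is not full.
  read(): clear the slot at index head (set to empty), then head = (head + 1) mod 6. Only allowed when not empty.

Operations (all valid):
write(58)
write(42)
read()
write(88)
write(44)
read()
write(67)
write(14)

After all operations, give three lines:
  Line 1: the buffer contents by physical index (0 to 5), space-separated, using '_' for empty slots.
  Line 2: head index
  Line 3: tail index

write(58): buf=[58 _ _ _ _ _], head=0, tail=1, size=1
write(42): buf=[58 42 _ _ _ _], head=0, tail=2, size=2
read(): buf=[_ 42 _ _ _ _], head=1, tail=2, size=1
write(88): buf=[_ 42 88 _ _ _], head=1, tail=3, size=2
write(44): buf=[_ 42 88 44 _ _], head=1, tail=4, size=3
read(): buf=[_ _ 88 44 _ _], head=2, tail=4, size=2
write(67): buf=[_ _ 88 44 67 _], head=2, tail=5, size=3
write(14): buf=[_ _ 88 44 67 14], head=2, tail=0, size=4

Answer: _ _ 88 44 67 14
2
0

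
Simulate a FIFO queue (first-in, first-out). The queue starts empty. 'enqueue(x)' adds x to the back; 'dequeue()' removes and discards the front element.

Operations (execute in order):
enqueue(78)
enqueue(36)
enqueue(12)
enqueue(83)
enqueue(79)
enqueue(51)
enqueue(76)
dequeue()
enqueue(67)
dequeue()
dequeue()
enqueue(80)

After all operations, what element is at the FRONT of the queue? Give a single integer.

Answer: 83

Derivation:
enqueue(78): queue = [78]
enqueue(36): queue = [78, 36]
enqueue(12): queue = [78, 36, 12]
enqueue(83): queue = [78, 36, 12, 83]
enqueue(79): queue = [78, 36, 12, 83, 79]
enqueue(51): queue = [78, 36, 12, 83, 79, 51]
enqueue(76): queue = [78, 36, 12, 83, 79, 51, 76]
dequeue(): queue = [36, 12, 83, 79, 51, 76]
enqueue(67): queue = [36, 12, 83, 79, 51, 76, 67]
dequeue(): queue = [12, 83, 79, 51, 76, 67]
dequeue(): queue = [83, 79, 51, 76, 67]
enqueue(80): queue = [83, 79, 51, 76, 67, 80]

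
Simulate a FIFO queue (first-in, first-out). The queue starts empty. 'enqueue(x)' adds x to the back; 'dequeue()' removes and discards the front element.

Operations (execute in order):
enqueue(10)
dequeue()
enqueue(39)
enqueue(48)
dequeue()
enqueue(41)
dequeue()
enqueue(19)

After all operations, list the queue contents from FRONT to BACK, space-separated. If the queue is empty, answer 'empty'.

Answer: 41 19

Derivation:
enqueue(10): [10]
dequeue(): []
enqueue(39): [39]
enqueue(48): [39, 48]
dequeue(): [48]
enqueue(41): [48, 41]
dequeue(): [41]
enqueue(19): [41, 19]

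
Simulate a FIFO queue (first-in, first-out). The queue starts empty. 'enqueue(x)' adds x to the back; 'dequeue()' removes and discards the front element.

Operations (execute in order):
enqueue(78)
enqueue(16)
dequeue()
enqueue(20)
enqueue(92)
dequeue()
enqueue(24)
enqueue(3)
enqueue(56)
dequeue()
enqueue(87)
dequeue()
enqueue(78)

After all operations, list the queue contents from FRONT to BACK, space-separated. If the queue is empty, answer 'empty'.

Answer: 24 3 56 87 78

Derivation:
enqueue(78): [78]
enqueue(16): [78, 16]
dequeue(): [16]
enqueue(20): [16, 20]
enqueue(92): [16, 20, 92]
dequeue(): [20, 92]
enqueue(24): [20, 92, 24]
enqueue(3): [20, 92, 24, 3]
enqueue(56): [20, 92, 24, 3, 56]
dequeue(): [92, 24, 3, 56]
enqueue(87): [92, 24, 3, 56, 87]
dequeue(): [24, 3, 56, 87]
enqueue(78): [24, 3, 56, 87, 78]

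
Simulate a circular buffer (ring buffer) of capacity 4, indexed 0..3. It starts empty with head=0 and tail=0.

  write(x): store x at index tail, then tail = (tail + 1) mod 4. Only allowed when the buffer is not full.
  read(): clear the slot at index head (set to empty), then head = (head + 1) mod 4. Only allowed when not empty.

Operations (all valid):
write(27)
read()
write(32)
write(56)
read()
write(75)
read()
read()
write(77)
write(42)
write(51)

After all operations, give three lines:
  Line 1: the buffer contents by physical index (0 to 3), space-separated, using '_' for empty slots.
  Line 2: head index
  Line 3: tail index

Answer: 77 42 51 _
0
3

Derivation:
write(27): buf=[27 _ _ _], head=0, tail=1, size=1
read(): buf=[_ _ _ _], head=1, tail=1, size=0
write(32): buf=[_ 32 _ _], head=1, tail=2, size=1
write(56): buf=[_ 32 56 _], head=1, tail=3, size=2
read(): buf=[_ _ 56 _], head=2, tail=3, size=1
write(75): buf=[_ _ 56 75], head=2, tail=0, size=2
read(): buf=[_ _ _ 75], head=3, tail=0, size=1
read(): buf=[_ _ _ _], head=0, tail=0, size=0
write(77): buf=[77 _ _ _], head=0, tail=1, size=1
write(42): buf=[77 42 _ _], head=0, tail=2, size=2
write(51): buf=[77 42 51 _], head=0, tail=3, size=3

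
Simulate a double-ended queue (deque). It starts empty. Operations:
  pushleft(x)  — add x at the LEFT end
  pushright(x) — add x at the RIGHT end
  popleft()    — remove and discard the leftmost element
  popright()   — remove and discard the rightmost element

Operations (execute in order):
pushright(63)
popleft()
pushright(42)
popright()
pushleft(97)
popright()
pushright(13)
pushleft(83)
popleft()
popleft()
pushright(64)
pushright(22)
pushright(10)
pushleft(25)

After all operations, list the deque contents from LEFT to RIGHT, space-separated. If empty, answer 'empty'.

Answer: 25 64 22 10

Derivation:
pushright(63): [63]
popleft(): []
pushright(42): [42]
popright(): []
pushleft(97): [97]
popright(): []
pushright(13): [13]
pushleft(83): [83, 13]
popleft(): [13]
popleft(): []
pushright(64): [64]
pushright(22): [64, 22]
pushright(10): [64, 22, 10]
pushleft(25): [25, 64, 22, 10]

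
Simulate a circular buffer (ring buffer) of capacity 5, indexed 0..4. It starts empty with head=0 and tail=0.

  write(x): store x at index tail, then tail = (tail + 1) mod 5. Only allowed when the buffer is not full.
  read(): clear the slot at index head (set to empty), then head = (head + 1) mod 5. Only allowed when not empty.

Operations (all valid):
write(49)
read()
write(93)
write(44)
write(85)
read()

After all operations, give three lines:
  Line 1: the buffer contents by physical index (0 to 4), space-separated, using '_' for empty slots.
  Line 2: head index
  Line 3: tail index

write(49): buf=[49 _ _ _ _], head=0, tail=1, size=1
read(): buf=[_ _ _ _ _], head=1, tail=1, size=0
write(93): buf=[_ 93 _ _ _], head=1, tail=2, size=1
write(44): buf=[_ 93 44 _ _], head=1, tail=3, size=2
write(85): buf=[_ 93 44 85 _], head=1, tail=4, size=3
read(): buf=[_ _ 44 85 _], head=2, tail=4, size=2

Answer: _ _ 44 85 _
2
4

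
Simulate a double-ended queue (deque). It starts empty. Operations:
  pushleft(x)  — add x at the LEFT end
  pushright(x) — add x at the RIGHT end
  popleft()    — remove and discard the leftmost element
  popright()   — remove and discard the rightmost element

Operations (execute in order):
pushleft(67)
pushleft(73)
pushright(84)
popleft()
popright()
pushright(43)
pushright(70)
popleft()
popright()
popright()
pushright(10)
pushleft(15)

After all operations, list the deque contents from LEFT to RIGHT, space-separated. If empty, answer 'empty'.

Answer: 15 10

Derivation:
pushleft(67): [67]
pushleft(73): [73, 67]
pushright(84): [73, 67, 84]
popleft(): [67, 84]
popright(): [67]
pushright(43): [67, 43]
pushright(70): [67, 43, 70]
popleft(): [43, 70]
popright(): [43]
popright(): []
pushright(10): [10]
pushleft(15): [15, 10]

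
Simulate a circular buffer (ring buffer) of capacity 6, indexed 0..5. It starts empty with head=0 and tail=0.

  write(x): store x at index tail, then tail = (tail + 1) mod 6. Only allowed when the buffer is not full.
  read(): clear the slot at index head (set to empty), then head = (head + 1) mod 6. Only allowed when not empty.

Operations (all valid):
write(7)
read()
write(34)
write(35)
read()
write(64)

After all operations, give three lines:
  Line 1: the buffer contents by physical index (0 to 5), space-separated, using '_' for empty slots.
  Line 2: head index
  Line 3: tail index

Answer: _ _ 35 64 _ _
2
4

Derivation:
write(7): buf=[7 _ _ _ _ _], head=0, tail=1, size=1
read(): buf=[_ _ _ _ _ _], head=1, tail=1, size=0
write(34): buf=[_ 34 _ _ _ _], head=1, tail=2, size=1
write(35): buf=[_ 34 35 _ _ _], head=1, tail=3, size=2
read(): buf=[_ _ 35 _ _ _], head=2, tail=3, size=1
write(64): buf=[_ _ 35 64 _ _], head=2, tail=4, size=2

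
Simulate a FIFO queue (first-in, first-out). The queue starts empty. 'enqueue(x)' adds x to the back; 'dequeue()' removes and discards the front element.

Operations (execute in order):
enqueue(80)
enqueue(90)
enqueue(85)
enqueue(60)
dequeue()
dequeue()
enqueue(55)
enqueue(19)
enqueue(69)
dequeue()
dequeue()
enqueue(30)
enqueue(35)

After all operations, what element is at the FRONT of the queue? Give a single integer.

Answer: 55

Derivation:
enqueue(80): queue = [80]
enqueue(90): queue = [80, 90]
enqueue(85): queue = [80, 90, 85]
enqueue(60): queue = [80, 90, 85, 60]
dequeue(): queue = [90, 85, 60]
dequeue(): queue = [85, 60]
enqueue(55): queue = [85, 60, 55]
enqueue(19): queue = [85, 60, 55, 19]
enqueue(69): queue = [85, 60, 55, 19, 69]
dequeue(): queue = [60, 55, 19, 69]
dequeue(): queue = [55, 19, 69]
enqueue(30): queue = [55, 19, 69, 30]
enqueue(35): queue = [55, 19, 69, 30, 35]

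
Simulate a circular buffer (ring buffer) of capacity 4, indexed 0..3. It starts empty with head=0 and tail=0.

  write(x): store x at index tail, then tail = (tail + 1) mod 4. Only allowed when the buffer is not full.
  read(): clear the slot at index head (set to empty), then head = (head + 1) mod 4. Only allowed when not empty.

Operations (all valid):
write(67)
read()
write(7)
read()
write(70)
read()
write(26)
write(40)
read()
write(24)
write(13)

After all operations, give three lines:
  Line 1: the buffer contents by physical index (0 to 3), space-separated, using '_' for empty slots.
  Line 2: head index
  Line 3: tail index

write(67): buf=[67 _ _ _], head=0, tail=1, size=1
read(): buf=[_ _ _ _], head=1, tail=1, size=0
write(7): buf=[_ 7 _ _], head=1, tail=2, size=1
read(): buf=[_ _ _ _], head=2, tail=2, size=0
write(70): buf=[_ _ 70 _], head=2, tail=3, size=1
read(): buf=[_ _ _ _], head=3, tail=3, size=0
write(26): buf=[_ _ _ 26], head=3, tail=0, size=1
write(40): buf=[40 _ _ 26], head=3, tail=1, size=2
read(): buf=[40 _ _ _], head=0, tail=1, size=1
write(24): buf=[40 24 _ _], head=0, tail=2, size=2
write(13): buf=[40 24 13 _], head=0, tail=3, size=3

Answer: 40 24 13 _
0
3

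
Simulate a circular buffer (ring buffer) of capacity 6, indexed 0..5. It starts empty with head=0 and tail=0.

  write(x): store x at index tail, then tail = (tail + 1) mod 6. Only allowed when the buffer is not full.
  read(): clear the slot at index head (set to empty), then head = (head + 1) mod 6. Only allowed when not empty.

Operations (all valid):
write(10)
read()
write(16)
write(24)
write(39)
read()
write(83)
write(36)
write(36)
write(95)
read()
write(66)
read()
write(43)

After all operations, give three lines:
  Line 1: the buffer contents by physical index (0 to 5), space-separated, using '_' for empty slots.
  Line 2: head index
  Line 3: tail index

write(10): buf=[10 _ _ _ _ _], head=0, tail=1, size=1
read(): buf=[_ _ _ _ _ _], head=1, tail=1, size=0
write(16): buf=[_ 16 _ _ _ _], head=1, tail=2, size=1
write(24): buf=[_ 16 24 _ _ _], head=1, tail=3, size=2
write(39): buf=[_ 16 24 39 _ _], head=1, tail=4, size=3
read(): buf=[_ _ 24 39 _ _], head=2, tail=4, size=2
write(83): buf=[_ _ 24 39 83 _], head=2, tail=5, size=3
write(36): buf=[_ _ 24 39 83 36], head=2, tail=0, size=4
write(36): buf=[36 _ 24 39 83 36], head=2, tail=1, size=5
write(95): buf=[36 95 24 39 83 36], head=2, tail=2, size=6
read(): buf=[36 95 _ 39 83 36], head=3, tail=2, size=5
write(66): buf=[36 95 66 39 83 36], head=3, tail=3, size=6
read(): buf=[36 95 66 _ 83 36], head=4, tail=3, size=5
write(43): buf=[36 95 66 43 83 36], head=4, tail=4, size=6

Answer: 36 95 66 43 83 36
4
4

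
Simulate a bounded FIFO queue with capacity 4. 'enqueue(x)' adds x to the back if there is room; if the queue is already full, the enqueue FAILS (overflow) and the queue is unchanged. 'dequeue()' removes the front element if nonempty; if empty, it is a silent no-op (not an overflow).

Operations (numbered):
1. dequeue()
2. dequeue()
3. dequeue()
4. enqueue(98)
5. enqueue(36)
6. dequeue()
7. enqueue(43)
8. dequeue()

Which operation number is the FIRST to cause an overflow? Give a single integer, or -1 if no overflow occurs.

Answer: -1

Derivation:
1. dequeue(): empty, no-op, size=0
2. dequeue(): empty, no-op, size=0
3. dequeue(): empty, no-op, size=0
4. enqueue(98): size=1
5. enqueue(36): size=2
6. dequeue(): size=1
7. enqueue(43): size=2
8. dequeue(): size=1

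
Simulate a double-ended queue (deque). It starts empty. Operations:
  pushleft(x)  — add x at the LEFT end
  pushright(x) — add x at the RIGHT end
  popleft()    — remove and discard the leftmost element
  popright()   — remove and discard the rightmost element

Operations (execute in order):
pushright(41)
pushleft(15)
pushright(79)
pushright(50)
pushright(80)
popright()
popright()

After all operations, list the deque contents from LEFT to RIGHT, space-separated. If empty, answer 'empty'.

pushright(41): [41]
pushleft(15): [15, 41]
pushright(79): [15, 41, 79]
pushright(50): [15, 41, 79, 50]
pushright(80): [15, 41, 79, 50, 80]
popright(): [15, 41, 79, 50]
popright(): [15, 41, 79]

Answer: 15 41 79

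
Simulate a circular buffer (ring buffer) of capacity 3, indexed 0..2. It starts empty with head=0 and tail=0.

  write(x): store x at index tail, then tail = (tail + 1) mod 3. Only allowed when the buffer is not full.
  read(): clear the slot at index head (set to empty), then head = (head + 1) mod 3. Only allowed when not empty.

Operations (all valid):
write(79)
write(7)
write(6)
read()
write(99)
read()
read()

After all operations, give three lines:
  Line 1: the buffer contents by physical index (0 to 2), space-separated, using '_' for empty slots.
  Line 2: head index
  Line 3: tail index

write(79): buf=[79 _ _], head=0, tail=1, size=1
write(7): buf=[79 7 _], head=0, tail=2, size=2
write(6): buf=[79 7 6], head=0, tail=0, size=3
read(): buf=[_ 7 6], head=1, tail=0, size=2
write(99): buf=[99 7 6], head=1, tail=1, size=3
read(): buf=[99 _ 6], head=2, tail=1, size=2
read(): buf=[99 _ _], head=0, tail=1, size=1

Answer: 99 _ _
0
1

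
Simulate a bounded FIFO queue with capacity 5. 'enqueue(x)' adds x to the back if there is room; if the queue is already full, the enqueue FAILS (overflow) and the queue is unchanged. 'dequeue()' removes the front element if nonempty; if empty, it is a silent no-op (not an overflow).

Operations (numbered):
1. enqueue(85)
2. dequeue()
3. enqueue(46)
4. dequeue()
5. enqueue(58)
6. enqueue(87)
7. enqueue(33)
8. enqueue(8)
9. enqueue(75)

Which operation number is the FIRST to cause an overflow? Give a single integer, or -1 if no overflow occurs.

1. enqueue(85): size=1
2. dequeue(): size=0
3. enqueue(46): size=1
4. dequeue(): size=0
5. enqueue(58): size=1
6. enqueue(87): size=2
7. enqueue(33): size=3
8. enqueue(8): size=4
9. enqueue(75): size=5

Answer: -1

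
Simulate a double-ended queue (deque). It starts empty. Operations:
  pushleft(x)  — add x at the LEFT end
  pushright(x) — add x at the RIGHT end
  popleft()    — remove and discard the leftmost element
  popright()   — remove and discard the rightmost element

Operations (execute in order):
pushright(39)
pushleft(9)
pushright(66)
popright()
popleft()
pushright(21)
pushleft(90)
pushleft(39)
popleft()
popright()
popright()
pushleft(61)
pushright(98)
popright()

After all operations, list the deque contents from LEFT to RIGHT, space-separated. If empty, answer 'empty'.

Answer: 61 90

Derivation:
pushright(39): [39]
pushleft(9): [9, 39]
pushright(66): [9, 39, 66]
popright(): [9, 39]
popleft(): [39]
pushright(21): [39, 21]
pushleft(90): [90, 39, 21]
pushleft(39): [39, 90, 39, 21]
popleft(): [90, 39, 21]
popright(): [90, 39]
popright(): [90]
pushleft(61): [61, 90]
pushright(98): [61, 90, 98]
popright(): [61, 90]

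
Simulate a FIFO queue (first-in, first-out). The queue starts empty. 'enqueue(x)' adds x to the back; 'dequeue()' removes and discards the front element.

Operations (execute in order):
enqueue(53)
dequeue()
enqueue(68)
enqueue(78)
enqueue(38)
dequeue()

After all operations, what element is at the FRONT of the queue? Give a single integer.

Answer: 78

Derivation:
enqueue(53): queue = [53]
dequeue(): queue = []
enqueue(68): queue = [68]
enqueue(78): queue = [68, 78]
enqueue(38): queue = [68, 78, 38]
dequeue(): queue = [78, 38]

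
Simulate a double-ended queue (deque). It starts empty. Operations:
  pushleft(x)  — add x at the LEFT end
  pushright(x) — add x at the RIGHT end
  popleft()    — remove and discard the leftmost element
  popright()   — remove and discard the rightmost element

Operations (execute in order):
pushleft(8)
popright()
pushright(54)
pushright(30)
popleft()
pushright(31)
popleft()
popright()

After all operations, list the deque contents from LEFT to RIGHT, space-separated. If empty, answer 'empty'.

pushleft(8): [8]
popright(): []
pushright(54): [54]
pushright(30): [54, 30]
popleft(): [30]
pushright(31): [30, 31]
popleft(): [31]
popright(): []

Answer: empty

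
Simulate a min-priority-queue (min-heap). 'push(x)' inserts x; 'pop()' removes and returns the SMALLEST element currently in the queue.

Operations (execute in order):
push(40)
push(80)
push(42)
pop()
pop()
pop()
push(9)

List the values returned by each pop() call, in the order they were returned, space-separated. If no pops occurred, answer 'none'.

Answer: 40 42 80

Derivation:
push(40): heap contents = [40]
push(80): heap contents = [40, 80]
push(42): heap contents = [40, 42, 80]
pop() → 40: heap contents = [42, 80]
pop() → 42: heap contents = [80]
pop() → 80: heap contents = []
push(9): heap contents = [9]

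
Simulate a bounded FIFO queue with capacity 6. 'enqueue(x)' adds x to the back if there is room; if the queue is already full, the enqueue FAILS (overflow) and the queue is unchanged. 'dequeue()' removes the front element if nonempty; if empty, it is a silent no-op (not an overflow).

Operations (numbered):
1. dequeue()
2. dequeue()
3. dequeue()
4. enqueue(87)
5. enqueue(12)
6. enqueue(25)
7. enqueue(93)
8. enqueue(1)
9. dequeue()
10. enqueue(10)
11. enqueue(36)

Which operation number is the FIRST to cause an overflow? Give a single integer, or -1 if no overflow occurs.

1. dequeue(): empty, no-op, size=0
2. dequeue(): empty, no-op, size=0
3. dequeue(): empty, no-op, size=0
4. enqueue(87): size=1
5. enqueue(12): size=2
6. enqueue(25): size=3
7. enqueue(93): size=4
8. enqueue(1): size=5
9. dequeue(): size=4
10. enqueue(10): size=5
11. enqueue(36): size=6

Answer: -1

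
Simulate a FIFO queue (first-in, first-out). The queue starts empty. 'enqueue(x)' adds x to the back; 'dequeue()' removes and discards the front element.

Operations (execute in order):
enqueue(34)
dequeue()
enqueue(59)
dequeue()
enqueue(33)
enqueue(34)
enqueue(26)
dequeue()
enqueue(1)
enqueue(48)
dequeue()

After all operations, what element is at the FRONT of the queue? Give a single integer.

Answer: 26

Derivation:
enqueue(34): queue = [34]
dequeue(): queue = []
enqueue(59): queue = [59]
dequeue(): queue = []
enqueue(33): queue = [33]
enqueue(34): queue = [33, 34]
enqueue(26): queue = [33, 34, 26]
dequeue(): queue = [34, 26]
enqueue(1): queue = [34, 26, 1]
enqueue(48): queue = [34, 26, 1, 48]
dequeue(): queue = [26, 1, 48]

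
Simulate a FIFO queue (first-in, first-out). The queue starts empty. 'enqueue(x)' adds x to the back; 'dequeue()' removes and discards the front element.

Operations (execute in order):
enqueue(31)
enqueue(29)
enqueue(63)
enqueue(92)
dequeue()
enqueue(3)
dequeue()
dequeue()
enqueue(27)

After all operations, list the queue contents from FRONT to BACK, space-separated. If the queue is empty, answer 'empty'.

Answer: 92 3 27

Derivation:
enqueue(31): [31]
enqueue(29): [31, 29]
enqueue(63): [31, 29, 63]
enqueue(92): [31, 29, 63, 92]
dequeue(): [29, 63, 92]
enqueue(3): [29, 63, 92, 3]
dequeue(): [63, 92, 3]
dequeue(): [92, 3]
enqueue(27): [92, 3, 27]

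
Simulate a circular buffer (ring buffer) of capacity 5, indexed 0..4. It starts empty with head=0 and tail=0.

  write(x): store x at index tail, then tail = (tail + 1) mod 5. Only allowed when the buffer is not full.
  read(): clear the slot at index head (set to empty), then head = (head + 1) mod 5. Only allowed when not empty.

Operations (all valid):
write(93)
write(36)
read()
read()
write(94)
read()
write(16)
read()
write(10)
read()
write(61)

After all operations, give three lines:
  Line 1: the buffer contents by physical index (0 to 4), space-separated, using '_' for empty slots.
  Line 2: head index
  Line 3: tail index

write(93): buf=[93 _ _ _ _], head=0, tail=1, size=1
write(36): buf=[93 36 _ _ _], head=0, tail=2, size=2
read(): buf=[_ 36 _ _ _], head=1, tail=2, size=1
read(): buf=[_ _ _ _ _], head=2, tail=2, size=0
write(94): buf=[_ _ 94 _ _], head=2, tail=3, size=1
read(): buf=[_ _ _ _ _], head=3, tail=3, size=0
write(16): buf=[_ _ _ 16 _], head=3, tail=4, size=1
read(): buf=[_ _ _ _ _], head=4, tail=4, size=0
write(10): buf=[_ _ _ _ 10], head=4, tail=0, size=1
read(): buf=[_ _ _ _ _], head=0, tail=0, size=0
write(61): buf=[61 _ _ _ _], head=0, tail=1, size=1

Answer: 61 _ _ _ _
0
1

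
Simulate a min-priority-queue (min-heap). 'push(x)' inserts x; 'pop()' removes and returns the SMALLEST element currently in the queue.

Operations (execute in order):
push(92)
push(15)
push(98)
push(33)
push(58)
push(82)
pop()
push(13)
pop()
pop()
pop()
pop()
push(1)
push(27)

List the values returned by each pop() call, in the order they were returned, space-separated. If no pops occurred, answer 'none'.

Answer: 15 13 33 58 82

Derivation:
push(92): heap contents = [92]
push(15): heap contents = [15, 92]
push(98): heap contents = [15, 92, 98]
push(33): heap contents = [15, 33, 92, 98]
push(58): heap contents = [15, 33, 58, 92, 98]
push(82): heap contents = [15, 33, 58, 82, 92, 98]
pop() → 15: heap contents = [33, 58, 82, 92, 98]
push(13): heap contents = [13, 33, 58, 82, 92, 98]
pop() → 13: heap contents = [33, 58, 82, 92, 98]
pop() → 33: heap contents = [58, 82, 92, 98]
pop() → 58: heap contents = [82, 92, 98]
pop() → 82: heap contents = [92, 98]
push(1): heap contents = [1, 92, 98]
push(27): heap contents = [1, 27, 92, 98]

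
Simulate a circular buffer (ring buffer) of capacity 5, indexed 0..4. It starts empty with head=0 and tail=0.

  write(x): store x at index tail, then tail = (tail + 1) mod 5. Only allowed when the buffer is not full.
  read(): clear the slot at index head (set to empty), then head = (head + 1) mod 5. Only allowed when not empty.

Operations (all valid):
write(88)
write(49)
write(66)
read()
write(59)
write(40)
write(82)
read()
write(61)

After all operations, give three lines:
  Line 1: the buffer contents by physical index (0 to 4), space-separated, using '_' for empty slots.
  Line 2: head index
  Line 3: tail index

Answer: 82 61 66 59 40
2
2

Derivation:
write(88): buf=[88 _ _ _ _], head=0, tail=1, size=1
write(49): buf=[88 49 _ _ _], head=0, tail=2, size=2
write(66): buf=[88 49 66 _ _], head=0, tail=3, size=3
read(): buf=[_ 49 66 _ _], head=1, tail=3, size=2
write(59): buf=[_ 49 66 59 _], head=1, tail=4, size=3
write(40): buf=[_ 49 66 59 40], head=1, tail=0, size=4
write(82): buf=[82 49 66 59 40], head=1, tail=1, size=5
read(): buf=[82 _ 66 59 40], head=2, tail=1, size=4
write(61): buf=[82 61 66 59 40], head=2, tail=2, size=5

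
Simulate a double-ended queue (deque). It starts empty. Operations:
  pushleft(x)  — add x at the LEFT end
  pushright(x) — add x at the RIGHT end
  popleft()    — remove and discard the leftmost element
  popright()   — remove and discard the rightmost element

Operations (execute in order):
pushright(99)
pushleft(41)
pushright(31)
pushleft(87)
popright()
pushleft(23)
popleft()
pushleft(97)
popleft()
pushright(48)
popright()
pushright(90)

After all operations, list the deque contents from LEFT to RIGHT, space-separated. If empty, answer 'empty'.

pushright(99): [99]
pushleft(41): [41, 99]
pushright(31): [41, 99, 31]
pushleft(87): [87, 41, 99, 31]
popright(): [87, 41, 99]
pushleft(23): [23, 87, 41, 99]
popleft(): [87, 41, 99]
pushleft(97): [97, 87, 41, 99]
popleft(): [87, 41, 99]
pushright(48): [87, 41, 99, 48]
popright(): [87, 41, 99]
pushright(90): [87, 41, 99, 90]

Answer: 87 41 99 90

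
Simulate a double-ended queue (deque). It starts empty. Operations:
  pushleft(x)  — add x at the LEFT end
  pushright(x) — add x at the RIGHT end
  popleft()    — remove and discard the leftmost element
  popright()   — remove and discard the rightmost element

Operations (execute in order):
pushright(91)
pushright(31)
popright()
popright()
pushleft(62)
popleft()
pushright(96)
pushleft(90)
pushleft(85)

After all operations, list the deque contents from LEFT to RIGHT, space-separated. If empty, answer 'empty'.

pushright(91): [91]
pushright(31): [91, 31]
popright(): [91]
popright(): []
pushleft(62): [62]
popleft(): []
pushright(96): [96]
pushleft(90): [90, 96]
pushleft(85): [85, 90, 96]

Answer: 85 90 96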